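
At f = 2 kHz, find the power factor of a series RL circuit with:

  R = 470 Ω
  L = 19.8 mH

Step 1 — Angular frequency: ω = 2π·f = 2π·2000 = 1.257e+04 rad/s.
Step 2 — Component impedances:
  R: Z = R = 470 Ω
  L: Z = jωL = j·1.257e+04·0.0198 = 0 + j248.8 Ω
Step 3 — Series combination: Z_total = R + L = 470 + j248.8 Ω = 531.8∠27.9° Ω.
Step 4 — Power factor: PF = cos(φ) = Re(Z)/|Z| = 470/531.8 = 0.8838.
Step 5 — Type: Im(Z) = 248.8 ⇒ lagging (phase φ = 27.9°).

PF = 0.8838 (lagging, φ = 27.9°)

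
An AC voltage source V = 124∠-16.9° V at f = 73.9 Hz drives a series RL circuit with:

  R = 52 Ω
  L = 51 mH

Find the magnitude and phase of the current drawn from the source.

Step 1 — Angular frequency: ω = 2π·f = 2π·73.9 = 464.3 rad/s.
Step 2 — Component impedances:
  R: Z = R = 52 Ω
  L: Z = jωL = j·464.3·0.051 = 0 + j23.68 Ω
Step 3 — Series combination: Z_total = R + L = 52 + j23.68 Ω = 57.14∠24.5° Ω.
Step 4 — Source phasor: V = 124∠-16.9° V = 118.6 - j36.05 V.
Step 5 — Ohm's law: I = V / Z_total = (118.6 - j36.05) / (52 + j23.68) = 1.628 - j1.435 A.
Step 6 — Convert to polar: |I| = 2.17 A, ∠I = -41.4°.

I = 2.17∠-41.4° A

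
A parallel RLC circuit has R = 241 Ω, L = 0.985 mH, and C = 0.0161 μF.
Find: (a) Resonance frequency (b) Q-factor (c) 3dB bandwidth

Step 1 — Resonance: ω₀ = 1/√(LC) = 1/√(0.000985·1.61e-08) = 2.511e+05 rad/s.
Step 2 — f₀ = ω₀/(2π) = 3.997e+04 Hz.
Step 3 — Parallel Q: Q = R/(ω₀L) = 241/(2.511e+05·0.000985) = 0.9743.
Step 4 — Bandwidth: Δω = ω₀/Q = 2.577e+05 rad/s; BW = Δω/(2π) = 4.102e+04 Hz.

(a) f₀ = 3.997e+04 Hz  (b) Q = 0.9743  (c) BW = 4.102e+04 Hz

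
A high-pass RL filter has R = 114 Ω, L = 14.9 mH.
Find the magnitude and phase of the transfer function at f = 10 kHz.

Step 1 — Angular frequency: ω = 2π·1e+04 = 6.283e+04 rad/s.
Step 2 — Transfer function: H(jω) = jωL/(R + jωL).
Step 3 — Numerator jωL = j·936.2; denominator R + jωL = 114 + j936.2.
Step 4 — H = 0.9854 + j0.12.
Step 5 — Magnitude: |H| = 0.9927 (-0.1 dB); phase: φ = 6.9°.

|H| = 0.9927 (-0.1 dB), φ = 6.9°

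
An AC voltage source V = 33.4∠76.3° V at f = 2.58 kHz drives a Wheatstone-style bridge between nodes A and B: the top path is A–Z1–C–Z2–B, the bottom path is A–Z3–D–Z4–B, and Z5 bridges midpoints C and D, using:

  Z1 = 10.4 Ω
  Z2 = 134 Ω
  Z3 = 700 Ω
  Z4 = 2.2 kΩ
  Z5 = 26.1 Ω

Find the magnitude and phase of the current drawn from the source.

Step 1 — Angular frequency: ω = 2π·f = 2π·2580 = 1.621e+04 rad/s.
Step 2 — Component impedances:
  Z1: Z = R = 10.4 Ω
  Z2: Z = R = 134 Ω
  Z3: Z = R = 700 Ω
  Z4: Z = R = 2200 Ω
  Z5: Z = R = 26.1 Ω
Step 3 — Bridge requires nodal analysis (the Z5 bridge couples midpoints C and D, so the two paths cannot be reduced to a simple series/parallel combination). Setting node B to ground and injecting 1 A at node A, the 3-node admittance system at A, C, D solves to V_A = Z_AB = 136.6 Ω = 136.6∠0.0° Ω.
Step 4 — Source phasor: V = 33.4∠76.3° V = 7.91 + j32.45 V.
Step 5 — Ohm's law: I = V / Z_total = (7.91 + j32.45) / (136.6) = 0.05791 + j0.2376 A.
Step 6 — Convert to polar: |I| = 0.2445 A, ∠I = 76.3°.

I = 0.2445∠76.3° A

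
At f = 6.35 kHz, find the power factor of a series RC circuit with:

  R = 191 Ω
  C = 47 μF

Step 1 — Angular frequency: ω = 2π·f = 2π·6350 = 3.99e+04 rad/s.
Step 2 — Component impedances:
  R: Z = R = 191 Ω
  C: Z = 1/(jωC) = -j/(ω·C) = 0 - j0.5333 Ω
Step 3 — Series combination: Z_total = R + C = 191 - j0.5333 Ω = 191∠-0.2° Ω.
Step 4 — Power factor: PF = cos(φ) = Re(Z)/|Z| = 191/191 = 1.
Step 5 — Type: Im(Z) = -0.5333 ⇒ leading (phase φ = -0.2°).

PF = 1 (leading, φ = -0.2°)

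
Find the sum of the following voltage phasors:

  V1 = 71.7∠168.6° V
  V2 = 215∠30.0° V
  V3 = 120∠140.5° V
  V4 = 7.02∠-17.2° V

Step 1 — Convert each phasor to rectangular form:
  V1 = 71.7·(cos(168.6°) + j·sin(168.6°)) = -70.29 + j14.17 V
  V2 = 215·(cos(30.0°) + j·sin(30.0°)) = 186.2 + j107.5 V
  V3 = 120·(cos(140.5°) + j·sin(140.5°)) = -92.59 + j76.33 V
  V4 = 7.02·(cos(-17.2°) + j·sin(-17.2°)) = 6.706 - j2.076 V
Step 2 — Sum components: V_total = 30.02 + j195.9 V.
Step 3 — Convert to polar: |V_total| = 198.2 V, ∠V_total = 81.3°.

V_total = 198.2∠81.3° V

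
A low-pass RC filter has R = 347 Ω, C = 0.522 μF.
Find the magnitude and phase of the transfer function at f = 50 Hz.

Step 1 — Angular frequency: ω = 2π·50 = 314.2 rad/s.
Step 2 — Transfer function: H(jω) = 1/(1 + jωRC).
Step 3 — Denominator: 1 + jωRC = 1 + j·314.2·347·5.22e-07 = 1 + j0.0569.
Step 4 — H = 0.9968 - j0.05672.
Step 5 — Magnitude: |H| = 0.9984 (-0.0 dB); phase: φ = -3.3°.

|H| = 0.9984 (-0.0 dB), φ = -3.3°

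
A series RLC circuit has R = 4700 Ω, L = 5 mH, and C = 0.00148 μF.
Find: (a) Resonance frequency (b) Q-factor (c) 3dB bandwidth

Step 1 — Resonance condition Im(Z)=0 gives ω₀ = 1/√(LC).
Step 2 — ω₀ = 1/√(0.005·1.48e-09) = 3.676e+05 rad/s.
Step 3 — f₀ = ω₀/(2π) = 5.851e+04 Hz.
Step 4 — Series Q: Q = ω₀L/R = 3.676e+05·0.005/4700 = 0.3911.
Step 5 — 3dB bandwidth: Δω = ω₀/Q = 9.4e+05 rad/s; BW = Δω/(2π) = 1.496e+05 Hz.

(a) f₀ = 5.851e+04 Hz  (b) Q = 0.3911  (c) BW = 1.496e+05 Hz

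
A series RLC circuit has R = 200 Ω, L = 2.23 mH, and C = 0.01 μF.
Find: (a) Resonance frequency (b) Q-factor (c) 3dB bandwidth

Step 1 — Resonance: ω₀ = 1/√(LC) = 1/√(0.00223·1e-08) = 2.118e+05 rad/s.
Step 2 — f₀ = ω₀/(2π) = 3.37e+04 Hz.
Step 3 — Series Q: Q = ω₀L/R = 2.118e+05·0.00223/200 = 2.361.
Step 4 — Bandwidth: Δω = ω₀/Q = 8.969e+04 rad/s; BW = Δω/(2π) = 1.427e+04 Hz.

(a) f₀ = 3.37e+04 Hz  (b) Q = 2.361  (c) BW = 1.427e+04 Hz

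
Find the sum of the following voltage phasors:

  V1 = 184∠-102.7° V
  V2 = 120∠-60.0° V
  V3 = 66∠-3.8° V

Step 1 — Convert each phasor to rectangular form:
  V1 = 184·(cos(-102.7°) + j·sin(-102.7°)) = -40.45 - j179.5 V
  V2 = 120·(cos(-60.0°) + j·sin(-60.0°)) = 60 - j103.9 V
  V3 = 66·(cos(-3.8°) + j·sin(-3.8°)) = 65.85 - j4.374 V
Step 2 — Sum components: V_total = 85.4 - j287.8 V.
Step 3 — Convert to polar: |V_total| = 300.2 V, ∠V_total = -73.5°.

V_total = 300.2∠-73.5° V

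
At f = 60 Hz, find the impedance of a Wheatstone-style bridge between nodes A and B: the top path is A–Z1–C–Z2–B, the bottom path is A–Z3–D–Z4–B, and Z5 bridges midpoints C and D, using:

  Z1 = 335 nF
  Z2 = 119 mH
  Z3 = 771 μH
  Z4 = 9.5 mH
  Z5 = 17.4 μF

Step 1 — Angular frequency: ω = 2π·f = 2π·60 = 377 rad/s.
Step 2 — Component impedances:
  Z1: Z = 1/(jωC) = -j/(ω·C) = 0 - j7918 Ω
  Z2: Z = jωL = j·377·0.119 = 0 + j44.86 Ω
  Z3: Z = jωL = j·377·0.000771 = 0 + j0.2907 Ω
  Z4: Z = jωL = j·377·0.0095 = 0 + j3.581 Ω
  Z5: Z = 1/(jωC) = -j/(ω·C) = 0 - j152.4 Ω
Step 3 — Bridge requires nodal analysis (the Z5 bridge couples midpoints C and D, so the two paths cannot be reduced to a simple series/parallel combination). Setting node B to ground and injecting 1 A at node A, the 3-node admittance system at A, C, D solves to V_A = Z_AB = 0 + j3.999 Ω = 3.999∠90.0° Ω.

Z = 0 + j3.999 Ω = 3.999∠90.0° Ω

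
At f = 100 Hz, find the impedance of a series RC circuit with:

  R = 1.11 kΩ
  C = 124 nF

Step 1 — Angular frequency: ω = 2π·f = 2π·100 = 628.3 rad/s.
Step 2 — Component impedances:
  R: Z = R = 1110 Ω
  C: Z = 1/(jωC) = -j/(ω·C) = 0 - j1.284e+04 Ω
Step 3 — Series combination: Z_total = R + C = 1110 - j1.284e+04 Ω = 1.288e+04∠-85.1° Ω.

Z = 1110 - j1.284e+04 Ω = 1.288e+04∠-85.1° Ω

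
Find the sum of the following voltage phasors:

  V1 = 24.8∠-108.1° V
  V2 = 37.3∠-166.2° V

Step 1 — Convert each phasor to rectangular form:
  V1 = 24.8·(cos(-108.1°) + j·sin(-108.1°)) = -7.705 - j23.57 V
  V2 = 37.3·(cos(-166.2°) + j·sin(-166.2°)) = -36.22 - j8.897 V
Step 2 — Sum components: V_total = -43.93 - j32.47 V.
Step 3 — Convert to polar: |V_total| = 54.63 V, ∠V_total = -143.5°.

V_total = 54.63∠-143.5° V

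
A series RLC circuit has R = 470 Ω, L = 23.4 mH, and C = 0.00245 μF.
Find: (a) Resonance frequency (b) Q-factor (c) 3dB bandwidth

Step 1 — Resonance: ω₀ = 1/√(LC) = 1/√(0.0234·2.45e-09) = 1.321e+05 rad/s.
Step 2 — f₀ = ω₀/(2π) = 2.102e+04 Hz.
Step 3 — Series Q: Q = ω₀L/R = 1.321e+05·0.0234/470 = 6.575.
Step 4 — Bandwidth: Δω = ω₀/Q = 2.009e+04 rad/s; BW = Δω/(2π) = 3197 Hz.

(a) f₀ = 2.102e+04 Hz  (b) Q = 6.575  (c) BW = 3197 Hz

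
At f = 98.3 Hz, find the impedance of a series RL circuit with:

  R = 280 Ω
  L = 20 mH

Step 1 — Angular frequency: ω = 2π·f = 2π·98.3 = 617.6 rad/s.
Step 2 — Component impedances:
  R: Z = R = 280 Ω
  L: Z = jωL = j·617.6·0.02 = 0 + j12.35 Ω
Step 3 — Series combination: Z_total = R + L = 280 + j12.35 Ω = 280.3∠2.5° Ω.

Z = 280 + j12.35 Ω = 280.3∠2.5° Ω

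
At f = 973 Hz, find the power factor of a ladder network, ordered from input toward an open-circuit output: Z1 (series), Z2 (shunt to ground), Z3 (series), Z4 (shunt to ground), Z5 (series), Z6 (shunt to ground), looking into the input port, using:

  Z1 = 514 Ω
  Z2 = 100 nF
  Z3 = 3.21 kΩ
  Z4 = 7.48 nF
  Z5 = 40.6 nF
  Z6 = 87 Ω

Step 1 — Angular frequency: ω = 2π·f = 2π·973 = 6114 rad/s.
Step 2 — Component impedances:
  Z1: Z = R = 514 Ω
  Z2: Z = 1/(jωC) = -j/(ω·C) = 0 - j1636 Ω
  Z3: Z = R = 3210 Ω
  Z4: Z = 1/(jωC) = -j/(ω·C) = 0 - j2.187e+04 Ω
  Z5: Z = 1/(jωC) = -j/(ω·C) = 0 - j4029 Ω
  Z6: Z = R = 87 Ω
Step 3 — Ladder network (open output): work backward from the far end, alternating series and parallel combinations. Z_in = 756.6 - j1262 Ω = 1472∠-59.1° Ω.
Step 4 — Power factor: PF = cos(φ) = Re(Z)/|Z| = 756.59/1471.6 = 0.5141.
Step 5 — Type: Im(Z) = -1262 ⇒ leading (phase φ = -59.1°).

PF = 0.5141 (leading, φ = -59.1°)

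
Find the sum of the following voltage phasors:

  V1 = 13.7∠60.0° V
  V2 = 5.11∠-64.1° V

Step 1 — Convert each phasor to rectangular form:
  V1 = 13.7·(cos(60.0°) + j·sin(60.0°)) = 6.85 + j11.86 V
  V2 = 5.11·(cos(-64.1°) + j·sin(-64.1°)) = 2.232 - j4.597 V
Step 2 — Sum components: V_total = 9.082 + j7.268 V.
Step 3 — Convert to polar: |V_total| = 11.63 V, ∠V_total = 38.7°.

V_total = 11.63∠38.7° V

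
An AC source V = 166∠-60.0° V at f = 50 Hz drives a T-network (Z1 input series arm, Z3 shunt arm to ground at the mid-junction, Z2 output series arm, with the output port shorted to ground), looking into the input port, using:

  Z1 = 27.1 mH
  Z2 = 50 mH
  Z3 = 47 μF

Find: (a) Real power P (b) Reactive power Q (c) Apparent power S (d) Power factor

Step 1 — Angular frequency: ω = 2π·f = 2π·50 = 314.2 rad/s.
Step 2 — Component impedances:
  Z1: Z = jωL = j·314.2·0.0271 = 0 + j8.514 Ω
  Z2: Z = jωL = j·314.2·0.05 = 0 + j15.71 Ω
  Z3: Z = 1/(jωC) = -j/(ω·C) = 0 - j67.73 Ω
Step 3 — With the output port shorted to ground, the output series arm Z2 runs from the junction to ground; the shunt arm Z3 also runs from the junction to ground. They appear in parallel: Z3 || Z2 = 0 + j20.45 Ω.
Step 4 — Series with input arm Z1: Z_in = Z1 + (Z3 || Z2) = 0 + j28.97 Ω = 28.97∠90.0° Ω.
Step 5 — Source phasor: V = 166∠-60.0° V = 83 - j143.8 V.
Step 6 — Current: I = V / Z = -4.963 - j2.866 A = 5.731∠-150.0° A.
Step 7 — Complex power: S = V·I* = 0 + j951.4 VA.
Step 8 — Real power: P = Re(S) = 0 W.
Step 9 — Reactive power: Q = Im(S) = 951.4 VAR.
Step 10 — Apparent power: |S| = 951.4 VA.
Step 11 — Power factor: PF = P/|S| = 0 (lagging).

(a) P = 0 W  (b) Q = 951.4 VAR  (c) S = 951.4 VA  (d) PF = 0 (lagging)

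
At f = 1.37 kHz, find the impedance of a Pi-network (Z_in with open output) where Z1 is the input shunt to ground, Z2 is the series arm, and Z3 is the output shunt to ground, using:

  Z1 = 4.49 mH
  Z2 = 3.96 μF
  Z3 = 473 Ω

Step 1 — Angular frequency: ω = 2π·f = 2π·1370 = 8608 rad/s.
Step 2 — Component impedances:
  Z1: Z = jωL = j·8608·0.00449 = 0 + j38.65 Ω
  Z2: Z = 1/(jωC) = -j/(ω·C) = 0 - j29.34 Ω
  Z3: Z = R = 473 Ω
Step 3 — With open output, the series arm Z2 and the output shunt Z3 appear in series to ground: Z2 + Z3 = 473 - j29.34 Ω.
Step 4 — Parallel with input shunt Z1: Z_in = Z1 || (Z2 + Z3) = 3.157 + j38.59 Ω = 38.72∠85.3° Ω.

Z = 3.157 + j38.59 Ω = 38.72∠85.3° Ω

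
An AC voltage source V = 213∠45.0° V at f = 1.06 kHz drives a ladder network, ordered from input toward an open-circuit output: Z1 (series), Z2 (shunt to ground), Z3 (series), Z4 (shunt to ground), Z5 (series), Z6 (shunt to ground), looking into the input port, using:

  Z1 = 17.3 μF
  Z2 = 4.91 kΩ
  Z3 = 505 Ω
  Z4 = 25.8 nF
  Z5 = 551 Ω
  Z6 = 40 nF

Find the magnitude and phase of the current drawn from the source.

Step 1 — Angular frequency: ω = 2π·f = 2π·1060 = 6660 rad/s.
Step 2 — Component impedances:
  Z1: Z = 1/(jωC) = -j/(ω·C) = 0 - j8.679 Ω
  Z2: Z = R = 4910 Ω
  Z3: Z = R = 505 Ω
  Z4: Z = 1/(jωC) = -j/(ω·C) = 0 - j5820 Ω
  Z5: Z = R = 551 Ω
  Z6: Z = 1/(jωC) = -j/(ω·C) = 0 - j3754 Ω
Step 3 — Ladder network (open output): work backward from the far end, alternating series and parallel combinations. Z_in = 1232 - j1510 Ω = 1949∠-50.8° Ω.
Step 4 — Source phasor: V = 213∠45.0° V = 150.6 + j150.6 V.
Step 5 — Ohm's law: I = V / Z_total = (150.6 + j150.6) / (1232 - j1510) = -0.01104 + j0.1087 A.
Step 6 — Convert to polar: |I| = 0.1093 A, ∠I = 95.8°.

I = 0.1093∠95.8° A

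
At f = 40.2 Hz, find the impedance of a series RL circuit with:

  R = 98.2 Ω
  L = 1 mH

Step 1 — Angular frequency: ω = 2π·f = 2π·40.2 = 252.6 rad/s.
Step 2 — Component impedances:
  R: Z = R = 98.2 Ω
  L: Z = jωL = j·252.6·0.001 = 0 + j0.2526 Ω
Step 3 — Series combination: Z_total = R + L = 98.2 + j0.2526 Ω = 98.2∠0.1° Ω.

Z = 98.2 + j0.2526 Ω = 98.2∠0.1° Ω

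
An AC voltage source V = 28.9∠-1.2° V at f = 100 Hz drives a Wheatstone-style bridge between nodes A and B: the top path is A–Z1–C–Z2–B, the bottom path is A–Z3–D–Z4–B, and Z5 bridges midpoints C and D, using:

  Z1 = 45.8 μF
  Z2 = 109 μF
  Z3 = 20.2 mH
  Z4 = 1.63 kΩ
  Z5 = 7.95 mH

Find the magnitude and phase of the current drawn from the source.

Step 1 — Angular frequency: ω = 2π·f = 2π·100 = 628.3 rad/s.
Step 2 — Component impedances:
  Z1: Z = 1/(jωC) = -j/(ω·C) = 0 - j34.75 Ω
  Z2: Z = 1/(jωC) = -j/(ω·C) = 0 - j14.6 Ω
  Z3: Z = jωL = j·628.3·0.0202 = 0 + j12.69 Ω
  Z4: Z = R = 1630 Ω
  Z5: Z = jωL = j·628.3·0.00795 = 0 + j4.995 Ω
Step 3 — Bridge requires nodal analysis (the Z5 bridge couples midpoints C and D, so the two paths cannot be reduced to a simple series/parallel combination). Setting node B to ground and injecting 1 A at node A, the 3-node admittance system at A, C, D solves to V_A = Z_AB = 0.01203 + j21.42 Ω = 21.42∠90.0° Ω.
Step 4 — Source phasor: V = 28.9∠-1.2° V = 28.89 - j0.6052 V.
Step 5 — Ohm's law: I = V / Z_total = (28.89 - j0.6052) / (0.01203 + j21.42) = -0.0275 - j1.349 A.
Step 6 — Convert to polar: |I| = 1.349 A, ∠I = -91.2°.

I = 1.349∠-91.2° A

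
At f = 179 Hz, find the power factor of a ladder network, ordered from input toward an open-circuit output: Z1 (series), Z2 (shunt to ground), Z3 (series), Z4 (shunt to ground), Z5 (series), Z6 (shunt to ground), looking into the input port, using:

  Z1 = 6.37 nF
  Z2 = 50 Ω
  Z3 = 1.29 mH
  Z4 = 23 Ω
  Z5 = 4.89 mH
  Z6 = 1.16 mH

Step 1 — Angular frequency: ω = 2π·f = 2π·179 = 1125 rad/s.
Step 2 — Component impedances:
  Z1: Z = 1/(jωC) = -j/(ω·C) = 0 - j1.396e+05 Ω
  Z2: Z = R = 50 Ω
  Z3: Z = jωL = j·1125·0.00129 = 0 + j1.451 Ω
  Z4: Z = R = 23 Ω
  Z5: Z = jωL = j·1125·0.00489 = 0 + j5.5 Ω
  Z6: Z = jωL = j·1125·0.00116 = 0 + j1.305 Ω
Step 3 — Ladder network (open output): work backward from the far end, alternating series and parallel combinations. Z_in = 2.827 - j1.396e+05 Ω = 1.396e+05∠-90.0° Ω.
Step 4 — Power factor: PF = cos(φ) = Re(Z)/|Z| = 2.8273/1.3957e+05 = 2.026e-05.
Step 5 — Type: Im(Z) = -1.396e+05 ⇒ leading (phase φ = -90.0°).

PF = 2.026e-05 (leading, φ = -90.0°)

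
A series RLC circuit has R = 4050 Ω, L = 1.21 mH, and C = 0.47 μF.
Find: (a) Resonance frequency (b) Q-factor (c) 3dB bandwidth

Step 1 — Resonance condition Im(Z)=0 gives ω₀ = 1/√(LC).
Step 2 — ω₀ = 1/√(0.00121·4.7e-07) = 4.193e+04 rad/s.
Step 3 — f₀ = ω₀/(2π) = 6674 Hz.
Step 4 — Series Q: Q = ω₀L/R = 4.193e+04·0.00121/4050 = 0.01253.
Step 5 — 3dB bandwidth: Δω = ω₀/Q = 3.347e+06 rad/s; BW = Δω/(2π) = 5.327e+05 Hz.

(a) f₀ = 6674 Hz  (b) Q = 0.01253  (c) BW = 5.327e+05 Hz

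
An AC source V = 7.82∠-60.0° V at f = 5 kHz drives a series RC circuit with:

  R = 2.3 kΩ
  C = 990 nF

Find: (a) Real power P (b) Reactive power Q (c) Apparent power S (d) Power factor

Step 1 — Angular frequency: ω = 2π·f = 2π·5000 = 3.142e+04 rad/s.
Step 2 — Component impedances:
  R: Z = R = 2300 Ω
  C: Z = 1/(jωC) = -j/(ω·C) = 0 - j32.15 Ω
Step 3 — Series combination: Z_total = R + C = 2300 - j32.15 Ω = 2300∠-0.8° Ω.
Step 4 — Source phasor: V = 7.82∠-60.0° V = 3.91 - j6.772 V.
Step 5 — Current: I = V / Z = 0.001741 - j0.00292 A = 0.0034∠-59.2° A.
Step 6 — Complex power: S = V·I* = 0.02658 - j0.0003716 VA.
Step 7 — Real power: P = Re(S) = 0.02658 W.
Step 8 — Reactive power: Q = Im(S) = -0.0003716 VAR.
Step 9 — Apparent power: |S| = 0.02659 VA.
Step 10 — Power factor: PF = P/|S| = 0.9999 (leading).

(a) P = 0.02658 W  (b) Q = -0.0003716 VAR  (c) S = 0.02659 VA  (d) PF = 0.9999 (leading)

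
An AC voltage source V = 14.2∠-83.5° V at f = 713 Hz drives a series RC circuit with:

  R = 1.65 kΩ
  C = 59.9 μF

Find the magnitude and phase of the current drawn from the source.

Step 1 — Angular frequency: ω = 2π·f = 2π·713 = 4480 rad/s.
Step 2 — Component impedances:
  R: Z = R = 1650 Ω
  C: Z = 1/(jωC) = -j/(ω·C) = 0 - j3.727 Ω
Step 3 — Series combination: Z_total = R + C = 1650 - j3.727 Ω = 1650∠-0.1° Ω.
Step 4 — Source phasor: V = 14.2∠-83.5° V = 1.607 - j14.11 V.
Step 5 — Ohm's law: I = V / Z_total = (1.607 - j14.11) / (1650 - j3.727) = 0.0009935 - j0.008548 A.
Step 6 — Convert to polar: |I| = 0.008606 A, ∠I = -83.4°.

I = 0.008606∠-83.4° A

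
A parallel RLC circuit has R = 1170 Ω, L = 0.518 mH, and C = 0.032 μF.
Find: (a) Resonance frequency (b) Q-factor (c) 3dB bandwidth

Step 1 — Resonance: ω₀ = 1/√(LC) = 1/√(0.000518·3.2e-08) = 2.456e+05 rad/s.
Step 2 — f₀ = ω₀/(2π) = 3.909e+04 Hz.
Step 3 — Parallel Q: Q = R/(ω₀L) = 1170/(2.456e+05·0.000518) = 9.196.
Step 4 — Bandwidth: Δω = ω₀/Q = 2.671e+04 rad/s; BW = Δω/(2π) = 4251 Hz.

(a) f₀ = 3.909e+04 Hz  (b) Q = 9.196  (c) BW = 4251 Hz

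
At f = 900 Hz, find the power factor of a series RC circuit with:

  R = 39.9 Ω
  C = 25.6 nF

Step 1 — Angular frequency: ω = 2π·f = 2π·900 = 5655 rad/s.
Step 2 — Component impedances:
  R: Z = R = 39.9 Ω
  C: Z = 1/(jωC) = -j/(ω·C) = 0 - j6908 Ω
Step 3 — Series combination: Z_total = R + C = 39.9 - j6908 Ω = 6908∠-89.7° Ω.
Step 4 — Power factor: PF = cos(φ) = Re(Z)/|Z| = 39.9/6908 = 0.005776.
Step 5 — Type: Im(Z) = -6908 ⇒ leading (phase φ = -89.7°).

PF = 0.005776 (leading, φ = -89.7°)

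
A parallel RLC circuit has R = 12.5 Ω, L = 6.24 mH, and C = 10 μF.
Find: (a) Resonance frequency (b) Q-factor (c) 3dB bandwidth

Step 1 — Resonance: ω₀ = 1/√(LC) = 1/√(0.00624·1e-05) = 4003 rad/s.
Step 2 — f₀ = ω₀/(2π) = 637.1 Hz.
Step 3 — Parallel Q: Q = R/(ω₀L) = 12.5/(4003·0.00624) = 0.5004.
Step 4 — Bandwidth: Δω = ω₀/Q = 8000 rad/s; BW = Δω/(2π) = 1273 Hz.

(a) f₀ = 637.1 Hz  (b) Q = 0.5004  (c) BW = 1273 Hz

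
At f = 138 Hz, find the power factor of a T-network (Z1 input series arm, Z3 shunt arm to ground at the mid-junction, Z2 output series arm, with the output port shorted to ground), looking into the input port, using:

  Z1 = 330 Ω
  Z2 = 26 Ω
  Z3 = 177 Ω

Step 1 — Angular frequency: ω = 2π·f = 2π·138 = 867.1 rad/s.
Step 2 — Component impedances:
  Z1: Z = R = 330 Ω
  Z2: Z = R = 26 Ω
  Z3: Z = R = 177 Ω
Step 3 — With the output port shorted to ground, the output series arm Z2 runs from the junction to ground; the shunt arm Z3 also runs from the junction to ground. They appear in parallel: Z3 || Z2 = 22.67 Ω.
Step 4 — Series with input arm Z1: Z_in = Z1 + (Z3 || Z2) = 352.7 Ω = 352.7∠0.0° Ω.
Step 5 — Power factor: PF = cos(φ) = Re(Z)/|Z| = 352.7/352.7 = 1.
Step 6 — Type: Im(Z) = 0 ⇒ unity (phase φ = 0.0°).

PF = 1 (unity, φ = 0.0°)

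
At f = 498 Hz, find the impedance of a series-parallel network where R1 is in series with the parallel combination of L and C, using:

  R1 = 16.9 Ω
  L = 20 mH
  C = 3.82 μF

Step 1 — Angular frequency: ω = 2π·f = 2π·498 = 3129 rad/s.
Step 2 — Component impedances:
  R1: Z = R = 16.9 Ω
  L: Z = jωL = j·3129·0.02 = 0 + j62.58 Ω
  C: Z = 1/(jωC) = -j/(ω·C) = 0 - j83.66 Ω
Step 3 — Parallel branch: L || C = 1/(1/L + 1/C) = 0 + j248.4 Ω.
Step 4 — Series with R1: Z_total = R1 + (L || C) = 16.9 + j248.4 Ω = 248.9∠86.1° Ω.

Z = 16.9 + j248.4 Ω = 248.9∠86.1° Ω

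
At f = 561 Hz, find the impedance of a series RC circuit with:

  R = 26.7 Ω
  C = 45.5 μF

Step 1 — Angular frequency: ω = 2π·f = 2π·561 = 3525 rad/s.
Step 2 — Component impedances:
  R: Z = R = 26.7 Ω
  C: Z = 1/(jωC) = -j/(ω·C) = 0 - j6.235 Ω
Step 3 — Series combination: Z_total = R + C = 26.7 - j6.235 Ω = 27.42∠-13.1° Ω.

Z = 26.7 - j6.235 Ω = 27.42∠-13.1° Ω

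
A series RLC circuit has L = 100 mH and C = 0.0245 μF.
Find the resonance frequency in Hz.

Step 1 — Resonance condition Im(Z)=0 gives ω₀ = 1/√(LC).
Step 2 — ω₀ = 1/√(0.1·2.45e-08) = 2.02e+04 rad/s.
Step 3 — f₀ = ω₀/(2π) = 3215 Hz.

f₀ = 3215 Hz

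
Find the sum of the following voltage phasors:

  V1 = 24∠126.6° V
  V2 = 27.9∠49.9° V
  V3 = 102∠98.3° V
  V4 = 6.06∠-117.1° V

Step 1 — Convert each phasor to rectangular form:
  V1 = 24·(cos(126.6°) + j·sin(126.6°)) = -14.31 + j19.27 V
  V2 = 27.9·(cos(49.9°) + j·sin(49.9°)) = 17.97 + j21.34 V
  V3 = 102·(cos(98.3°) + j·sin(98.3°)) = -14.72 + j100.9 V
  V4 = 6.06·(cos(-117.1°) + j·sin(-117.1°)) = -2.761 - j5.395 V
Step 2 — Sum components: V_total = -13.82 + j136.1 V.
Step 3 — Convert to polar: |V_total| = 136.8 V, ∠V_total = 95.8°.

V_total = 136.8∠95.8° V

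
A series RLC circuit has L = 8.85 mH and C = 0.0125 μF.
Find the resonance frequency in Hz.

Step 1 — Resonance condition Im(Z)=0 gives ω₀ = 1/√(LC).
Step 2 — ω₀ = 1/√(0.00885·1.25e-08) = 9.508e+04 rad/s.
Step 3 — f₀ = ω₀/(2π) = 1.513e+04 Hz.

f₀ = 1.513e+04 Hz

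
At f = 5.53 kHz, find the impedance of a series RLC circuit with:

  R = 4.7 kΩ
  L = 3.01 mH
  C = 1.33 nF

Step 1 — Angular frequency: ω = 2π·f = 2π·5530 = 3.475e+04 rad/s.
Step 2 — Component impedances:
  R: Z = R = 4700 Ω
  L: Z = jωL = j·3.475e+04·0.00301 = 0 + j104.6 Ω
  C: Z = 1/(jωC) = -j/(ω·C) = 0 - j2.164e+04 Ω
Step 3 — Series combination: Z_total = R + L + C = 4700 - j2.153e+04 Ω = 2.204e+04∠-77.7° Ω.

Z = 4700 - j2.153e+04 Ω = 2.204e+04∠-77.7° Ω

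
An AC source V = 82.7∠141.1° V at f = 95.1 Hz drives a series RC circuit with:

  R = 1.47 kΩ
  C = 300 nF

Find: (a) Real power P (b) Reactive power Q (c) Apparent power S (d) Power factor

Step 1 — Angular frequency: ω = 2π·f = 2π·95.1 = 597.5 rad/s.
Step 2 — Component impedances:
  R: Z = R = 1470 Ω
  C: Z = 1/(jωC) = -j/(ω·C) = 0 - j5579 Ω
Step 3 — Series combination: Z_total = R + C = 1470 - j5579 Ω = 5769∠-75.2° Ω.
Step 4 — Source phasor: V = 82.7∠141.1° V = -64.36 + j51.93 V.
Step 5 — Current: I = V / Z = -0.01155 - j0.008494 A = 0.01434∠-143.7° A.
Step 6 — Complex power: S = V·I* = 0.3021 - j1.146 VA.
Step 7 — Real power: P = Re(S) = 0.3021 W.
Step 8 — Reactive power: Q = Im(S) = -1.146 VAR.
Step 9 — Apparent power: |S| = 1.186 VA.
Step 10 — Power factor: PF = P/|S| = 0.2548 (leading).

(a) P = 0.3021 W  (b) Q = -1.146 VAR  (c) S = 1.186 VA  (d) PF = 0.2548 (leading)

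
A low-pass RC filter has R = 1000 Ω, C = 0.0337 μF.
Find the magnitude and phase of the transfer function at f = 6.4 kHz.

Step 1 — Angular frequency: ω = 2π·6400 = 4.021e+04 rad/s.
Step 2 — Transfer function: H(jω) = 1/(1 + jωRC).
Step 3 — Denominator: 1 + jωRC = 1 + j·4.021e+04·1000·3.37e-08 = 1 + j1.355.
Step 4 — H = 0.3526 - j0.4778.
Step 5 — Magnitude: |H| = 0.5938 (-4.5 dB); phase: φ = -53.6°.

|H| = 0.5938 (-4.5 dB), φ = -53.6°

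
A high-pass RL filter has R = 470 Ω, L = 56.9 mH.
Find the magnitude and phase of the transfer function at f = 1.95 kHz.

Step 1 — Angular frequency: ω = 2π·1950 = 1.225e+04 rad/s.
Step 2 — Transfer function: H(jω) = jωL/(R + jωL).
Step 3 — Numerator jωL = j·697.2; denominator R + jωL = 470 + j697.2.
Step 4 — H = 0.6875 + j0.4635.
Step 5 — Magnitude: |H| = 0.8292 (-1.6 dB); phase: φ = 34.0°.

|H| = 0.8292 (-1.6 dB), φ = 34.0°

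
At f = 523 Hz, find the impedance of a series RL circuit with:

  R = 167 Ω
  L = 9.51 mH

Step 1 — Angular frequency: ω = 2π·f = 2π·523 = 3286 rad/s.
Step 2 — Component impedances:
  R: Z = R = 167 Ω
  L: Z = jωL = j·3286·0.00951 = 0 + j31.25 Ω
Step 3 — Series combination: Z_total = R + L = 167 + j31.25 Ω = 169.9∠10.6° Ω.

Z = 167 + j31.25 Ω = 169.9∠10.6° Ω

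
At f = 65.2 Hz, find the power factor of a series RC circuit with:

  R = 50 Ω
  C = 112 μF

Step 1 — Angular frequency: ω = 2π·f = 2π·65.2 = 409.7 rad/s.
Step 2 — Component impedances:
  R: Z = R = 50 Ω
  C: Z = 1/(jωC) = -j/(ω·C) = 0 - j21.79 Ω
Step 3 — Series combination: Z_total = R + C = 50 - j21.79 Ω = 54.54∠-23.6° Ω.
Step 4 — Power factor: PF = cos(φ) = Re(Z)/|Z| = 50/54.544 = 0.9167.
Step 5 — Type: Im(Z) = -21.79 ⇒ leading (phase φ = -23.6°).

PF = 0.9167 (leading, φ = -23.6°)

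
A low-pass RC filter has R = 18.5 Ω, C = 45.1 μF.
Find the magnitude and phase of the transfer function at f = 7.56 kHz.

Step 1 — Angular frequency: ω = 2π·7560 = 4.75e+04 rad/s.
Step 2 — Transfer function: H(jω) = 1/(1 + jωRC).
Step 3 — Denominator: 1 + jωRC = 1 + j·4.75e+04·18.5·4.51e-05 = 1 + j39.63.
Step 4 — H = 0.0006362 - j0.02522.
Step 5 — Magnitude: |H| = 0.02522 (-32.0 dB); phase: φ = -88.6°.

|H| = 0.02522 (-32.0 dB), φ = -88.6°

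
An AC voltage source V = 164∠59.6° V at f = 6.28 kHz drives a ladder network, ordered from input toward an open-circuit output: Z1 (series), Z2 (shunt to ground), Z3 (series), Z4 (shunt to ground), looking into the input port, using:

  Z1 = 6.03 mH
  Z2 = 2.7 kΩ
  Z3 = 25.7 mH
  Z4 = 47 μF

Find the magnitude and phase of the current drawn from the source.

Step 1 — Angular frequency: ω = 2π·f = 2π·6280 = 3.946e+04 rad/s.
Step 2 — Component impedances:
  Z1: Z = jωL = j·3.946e+04·0.00603 = 0 + j237.9 Ω
  Z2: Z = R = 2700 Ω
  Z3: Z = jωL = j·3.946e+04·0.0257 = 0 + j1014 Ω
  Z4: Z = 1/(jωC) = -j/(ω·C) = 0 - j0.5392 Ω
Step 3 — Ladder network (open output): work backward from the far end, alternating series and parallel combinations. Z_in = 333.5 + j1126 Ω = 1175∠73.5° Ω.
Step 4 — Source phasor: V = 164∠59.6° V = 82.99 + j141.5 V.
Step 5 — Ohm's law: I = V / Z_total = (82.99 + j141.5) / (333.5 + j1126) = 0.1355 - j0.03356 A.
Step 6 — Convert to polar: |I| = 0.1396 A, ∠I = -13.9°.

I = 0.1396∠-13.9° A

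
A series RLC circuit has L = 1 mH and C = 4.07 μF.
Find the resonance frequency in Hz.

Step 1 — Resonance condition Im(Z)=0 gives ω₀ = 1/√(LC).
Step 2 — ω₀ = 1/√(0.001·4.07e-06) = 1.567e+04 rad/s.
Step 3 — f₀ = ω₀/(2π) = 2495 Hz.

f₀ = 2495 Hz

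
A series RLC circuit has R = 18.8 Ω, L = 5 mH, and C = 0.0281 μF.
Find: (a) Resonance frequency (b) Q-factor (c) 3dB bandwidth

Step 1 — Resonance: ω₀ = 1/√(LC) = 1/√(0.005·2.81e-08) = 8.436e+04 rad/s.
Step 2 — f₀ = ω₀/(2π) = 1.343e+04 Hz.
Step 3 — Series Q: Q = ω₀L/R = 8.436e+04·0.005/18.8 = 22.44.
Step 4 — Bandwidth: Δω = ω₀/Q = 3760 rad/s; BW = Δω/(2π) = 598.4 Hz.

(a) f₀ = 1.343e+04 Hz  (b) Q = 22.44  (c) BW = 598.4 Hz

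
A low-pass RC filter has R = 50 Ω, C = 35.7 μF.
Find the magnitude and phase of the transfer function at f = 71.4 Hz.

Step 1 — Angular frequency: ω = 2π·71.4 = 448.6 rad/s.
Step 2 — Transfer function: H(jω) = 1/(1 + jωRC).
Step 3 — Denominator: 1 + jωRC = 1 + j·448.6·50·3.57e-05 = 1 + j0.8008.
Step 4 — H = 0.6093 - j0.4879.
Step 5 — Magnitude: |H| = 0.7806 (-2.2 dB); phase: φ = -38.7°.

|H| = 0.7806 (-2.2 dB), φ = -38.7°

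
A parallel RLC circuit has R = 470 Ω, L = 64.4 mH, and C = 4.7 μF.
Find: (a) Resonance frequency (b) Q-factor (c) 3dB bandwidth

Step 1 — Resonance: ω₀ = 1/√(LC) = 1/√(0.0644·4.7e-06) = 1818 rad/s.
Step 2 — f₀ = ω₀/(2π) = 289.3 Hz.
Step 3 — Parallel Q: Q = R/(ω₀L) = 470/(1818·0.0644) = 4.015.
Step 4 — Bandwidth: Δω = ω₀/Q = 452.7 rad/s; BW = Δω/(2π) = 72.05 Hz.

(a) f₀ = 289.3 Hz  (b) Q = 4.015  (c) BW = 72.05 Hz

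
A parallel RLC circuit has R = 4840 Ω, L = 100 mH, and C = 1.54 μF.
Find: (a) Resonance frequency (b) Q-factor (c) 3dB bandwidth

Step 1 — Resonance: ω₀ = 1/√(LC) = 1/√(0.1·1.54e-06) = 2548 rad/s.
Step 2 — f₀ = ω₀/(2π) = 405.6 Hz.
Step 3 — Parallel Q: Q = R/(ω₀L) = 4840/(2548·0.1) = 18.99.
Step 4 — Bandwidth: Δω = ω₀/Q = 134.2 rad/s; BW = Δω/(2π) = 21.35 Hz.

(a) f₀ = 405.6 Hz  (b) Q = 18.99  (c) BW = 21.35 Hz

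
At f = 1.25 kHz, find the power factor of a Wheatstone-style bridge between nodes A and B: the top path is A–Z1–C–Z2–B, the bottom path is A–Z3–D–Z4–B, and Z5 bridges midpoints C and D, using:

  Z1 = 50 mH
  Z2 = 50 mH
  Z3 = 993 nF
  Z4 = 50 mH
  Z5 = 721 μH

Step 1 — Angular frequency: ω = 2π·f = 2π·1250 = 7854 rad/s.
Step 2 — Component impedances:
  Z1: Z = jωL = j·7854·0.05 = 0 + j392.7 Ω
  Z2: Z = jωL = j·7854·0.05 = 0 + j392.7 Ω
  Z3: Z = 1/(jωC) = -j/(ω·C) = 0 - j128.2 Ω
  Z4: Z = jωL = j·7854·0.05 = 0 + j392.7 Ω
  Z5: Z = jωL = j·7854·0.000721 = 0 + j5.663 Ω
Step 3 — Bridge requires nodal analysis (the Z5 bridge couples midpoints C and D, so the two paths cannot be reduced to a simple series/parallel combination). Setting node B to ground and injecting 1 A at node A, the 3-node admittance system at A, C, D solves to V_A = Z_AB = 0 + j11.3 Ω = 11.3∠90.0° Ω.
Step 4 — Power factor: PF = cos(φ) = Re(Z)/|Z| = 0/11.3 = 0.
Step 5 — Type: Im(Z) = 11.3 ⇒ lagging (phase φ = 90.0°).

PF = 0 (lagging, φ = 90.0°)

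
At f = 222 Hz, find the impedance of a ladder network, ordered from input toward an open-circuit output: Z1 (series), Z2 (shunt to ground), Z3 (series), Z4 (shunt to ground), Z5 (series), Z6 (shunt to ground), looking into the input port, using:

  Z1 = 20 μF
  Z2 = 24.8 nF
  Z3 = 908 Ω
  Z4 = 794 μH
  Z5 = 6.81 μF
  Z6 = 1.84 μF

Step 1 — Angular frequency: ω = 2π·f = 2π·222 = 1395 rad/s.
Step 2 — Component impedances:
  Z1: Z = 1/(jωC) = -j/(ω·C) = 0 - j35.85 Ω
  Z2: Z = 1/(jωC) = -j/(ω·C) = 0 - j2.891e+04 Ω
  Z3: Z = R = 908 Ω
  Z4: Z = jωL = j·1395·0.000794 = 0 + j1.108 Ω
  Z5: Z = 1/(jωC) = -j/(ω·C) = 0 - j105.3 Ω
  Z6: Z = 1/(jωC) = -j/(ω·C) = 0 - j389.6 Ω
Step 3 — Ladder network (open output): work backward from the far end, alternating series and parallel combinations. Z_in = 907.2 - j63.23 Ω = 909.4∠-4.0° Ω.

Z = 907.2 - j63.23 Ω = 909.4∠-4.0° Ω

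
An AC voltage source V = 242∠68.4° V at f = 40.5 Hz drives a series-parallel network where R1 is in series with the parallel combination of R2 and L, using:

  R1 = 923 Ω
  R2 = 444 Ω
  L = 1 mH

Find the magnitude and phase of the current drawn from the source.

Step 1 — Angular frequency: ω = 2π·f = 2π·40.5 = 254.5 rad/s.
Step 2 — Component impedances:
  R1: Z = R = 923 Ω
  R2: Z = R = 444 Ω
  L: Z = jωL = j·254.5·0.001 = 0 + j0.2545 Ω
Step 3 — Parallel branch: R2 || L = 1/(1/R2 + 1/L) = 0.0001458 + j0.2545 Ω.
Step 4 — Series with R1: Z_total = R1 + (R2 || L) = 923 + j0.2545 Ω = 923∠0.0° Ω.
Step 5 — Source phasor: V = 242∠68.4° V = 89.09 + j225 V.
Step 6 — Ohm's law: I = V / Z_total = (89.09 + j225) / (923 + j0.2545) = 0.09659 + j0.2438 A.
Step 7 — Convert to polar: |I| = 0.2622 A, ∠I = 68.4°.

I = 0.2622∠68.4° A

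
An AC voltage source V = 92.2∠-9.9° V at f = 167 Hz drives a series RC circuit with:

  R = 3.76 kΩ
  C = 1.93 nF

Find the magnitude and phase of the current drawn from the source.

Step 1 — Angular frequency: ω = 2π·f = 2π·167 = 1049 rad/s.
Step 2 — Component impedances:
  R: Z = R = 3760 Ω
  C: Z = 1/(jωC) = -j/(ω·C) = 0 - j4.938e+05 Ω
Step 3 — Series combination: Z_total = R + C = 3760 - j4.938e+05 Ω = 4.938e+05∠-89.6° Ω.
Step 4 — Source phasor: V = 92.2∠-9.9° V = 90.83 - j15.85 V.
Step 5 — Ohm's law: I = V / Z_total = (90.83 - j15.85) / (3760 - j4.938e+05) = 3.35e-05 + j0.0001837 A.
Step 6 — Convert to polar: |I| = 0.0001867 A, ∠I = 79.7°.

I = 0.0001867∠79.7° A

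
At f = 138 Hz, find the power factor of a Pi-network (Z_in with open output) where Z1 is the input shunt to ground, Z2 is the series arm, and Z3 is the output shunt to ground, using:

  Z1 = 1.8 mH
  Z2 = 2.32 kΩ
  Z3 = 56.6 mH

Step 1 — Angular frequency: ω = 2π·f = 2π·138 = 867.1 rad/s.
Step 2 — Component impedances:
  Z1: Z = jωL = j·867.1·0.0018 = 0 + j1.561 Ω
  Z2: Z = R = 2320 Ω
  Z3: Z = jωL = j·867.1·0.0566 = 0 + j49.08 Ω
Step 3 — With open output, the series arm Z2 and the output shunt Z3 appear in series to ground: Z2 + Z3 = 2320 + j49.08 Ω.
Step 4 — Parallel with input shunt Z1: Z_in = Z1 || (Z2 + Z3) = 0.001049 + j1.561 Ω = 1.561∠90.0° Ω.
Step 5 — Power factor: PF = cos(φ) = Re(Z)/|Z| = 0.00104947/1.56072 = 0.0006724.
Step 6 — Type: Im(Z) = 1.561 ⇒ lagging (phase φ = 90.0°).

PF = 0.0006724 (lagging, φ = 90.0°)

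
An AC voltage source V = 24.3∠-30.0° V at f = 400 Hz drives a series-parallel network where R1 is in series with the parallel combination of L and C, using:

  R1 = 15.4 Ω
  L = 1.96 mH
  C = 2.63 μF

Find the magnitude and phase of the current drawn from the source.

Step 1 — Angular frequency: ω = 2π·f = 2π·400 = 2513 rad/s.
Step 2 — Component impedances:
  R1: Z = R = 15.4 Ω
  L: Z = jωL = j·2513·0.00196 = 0 + j4.926 Ω
  C: Z = 1/(jωC) = -j/(ω·C) = 0 - j151.3 Ω
Step 3 — Parallel branch: L || C = 1/(1/L + 1/C) = 0 + j5.092 Ω.
Step 4 — Series with R1: Z_total = R1 + (L || C) = 15.4 + j5.092 Ω = 16.22∠18.3° Ω.
Step 5 — Source phasor: V = 24.3∠-30.0° V = 21.04 - j12.15 V.
Step 6 — Ohm's law: I = V / Z_total = (21.04 - j12.15) / (15.4 + j5.092) = 0.9967 - j1.119 A.
Step 7 — Convert to polar: |I| = 1.498 A, ∠I = -48.3°.

I = 1.498∠-48.3° A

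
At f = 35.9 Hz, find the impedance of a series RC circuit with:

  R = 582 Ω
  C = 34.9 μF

Step 1 — Angular frequency: ω = 2π·f = 2π·35.9 = 225.6 rad/s.
Step 2 — Component impedances:
  R: Z = R = 582 Ω
  C: Z = 1/(jωC) = -j/(ω·C) = 0 - j127 Ω
Step 3 — Series combination: Z_total = R + C = 582 - j127 Ω = 595.7∠-12.3° Ω.

Z = 582 - j127 Ω = 595.7∠-12.3° Ω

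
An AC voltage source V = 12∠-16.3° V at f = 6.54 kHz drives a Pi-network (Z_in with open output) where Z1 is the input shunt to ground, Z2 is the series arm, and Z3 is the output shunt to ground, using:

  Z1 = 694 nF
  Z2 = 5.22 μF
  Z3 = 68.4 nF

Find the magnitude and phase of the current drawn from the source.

Step 1 — Angular frequency: ω = 2π·f = 2π·6540 = 4.109e+04 rad/s.
Step 2 — Component impedances:
  Z1: Z = 1/(jωC) = -j/(ω·C) = 0 - j35.07 Ω
  Z2: Z = 1/(jωC) = -j/(ω·C) = 0 - j4.662 Ω
  Z3: Z = 1/(jωC) = -j/(ω·C) = 0 - j355.8 Ω
Step 3 — With open output, the series arm Z2 and the output shunt Z3 appear in series to ground: Z2 + Z3 = 0 - j360.4 Ω.
Step 4 — Parallel with input shunt Z1: Z_in = Z1 || (Z2 + Z3) = 0 - j31.96 Ω = 31.96∠-90.0° Ω.
Step 5 — Source phasor: V = 12∠-16.3° V = 11.52 - j3.368 V.
Step 6 — Ohm's law: I = V / Z_total = (11.52 - j3.368) / (0 - j31.96) = 0.1054 + j0.3604 A.
Step 7 — Convert to polar: |I| = 0.3755 A, ∠I = 73.7°.

I = 0.3755∠73.7° A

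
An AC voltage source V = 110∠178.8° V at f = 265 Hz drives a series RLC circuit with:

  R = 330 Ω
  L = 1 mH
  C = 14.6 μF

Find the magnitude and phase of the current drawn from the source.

Step 1 — Angular frequency: ω = 2π·f = 2π·265 = 1665 rad/s.
Step 2 — Component impedances:
  R: Z = R = 330 Ω
  L: Z = jωL = j·1665·0.001 = 0 + j1.665 Ω
  C: Z = 1/(jωC) = -j/(ω·C) = 0 - j41.14 Ω
Step 3 — Series combination: Z_total = R + L + C = 330 - j39.47 Ω = 332.4∠-6.8° Ω.
Step 4 — Source phasor: V = 110∠178.8° V = -110 + j2.304 V.
Step 5 — Ohm's law: I = V / Z_total = (-110 + j2.304) / (330 - j39.47) = -0.3294 - j0.03242 A.
Step 6 — Convert to polar: |I| = 0.331 A, ∠I = -174.4°.

I = 0.331∠-174.4° A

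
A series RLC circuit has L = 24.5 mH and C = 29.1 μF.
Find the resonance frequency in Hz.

Step 1 — Resonance condition Im(Z)=0 gives ω₀ = 1/√(LC).
Step 2 — ω₀ = 1/√(0.0245·2.91e-05) = 1184 rad/s.
Step 3 — f₀ = ω₀/(2π) = 188.5 Hz.

f₀ = 188.5 Hz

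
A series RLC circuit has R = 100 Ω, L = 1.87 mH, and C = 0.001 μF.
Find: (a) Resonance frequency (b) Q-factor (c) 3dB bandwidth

Step 1 — Resonance: ω₀ = 1/√(LC) = 1/√(0.00187·1e-09) = 7.313e+05 rad/s.
Step 2 — f₀ = ω₀/(2π) = 1.164e+05 Hz.
Step 3 — Series Q: Q = ω₀L/R = 7.313e+05·0.00187/100 = 13.67.
Step 4 — Bandwidth: Δω = ω₀/Q = 5.348e+04 rad/s; BW = Δω/(2π) = 8511 Hz.

(a) f₀ = 1.164e+05 Hz  (b) Q = 13.67  (c) BW = 8511 Hz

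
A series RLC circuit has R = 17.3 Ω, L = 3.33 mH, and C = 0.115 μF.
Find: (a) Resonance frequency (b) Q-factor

Step 1 — Resonance condition Im(Z)=0 gives ω₀ = 1/√(LC).
Step 2 — ω₀ = 1/√(0.00333·1.15e-07) = 5.11e+04 rad/s.
Step 3 — f₀ = ω₀/(2π) = 8133 Hz.
Step 4 — Series Q: Q = ω₀L/R = 5.11e+04·0.00333/17.3 = 9.836.

(a) f₀ = 8133 Hz  (b) Q = 9.836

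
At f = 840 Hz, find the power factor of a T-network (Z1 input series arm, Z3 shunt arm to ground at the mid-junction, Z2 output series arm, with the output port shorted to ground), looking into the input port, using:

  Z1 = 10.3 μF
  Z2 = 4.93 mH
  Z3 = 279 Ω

Step 1 — Angular frequency: ω = 2π·f = 2π·840 = 5278 rad/s.
Step 2 — Component impedances:
  Z1: Z = 1/(jωC) = -j/(ω·C) = 0 - j18.4 Ω
  Z2: Z = jωL = j·5278·0.00493 = 0 + j26.02 Ω
  Z3: Z = R = 279 Ω
Step 3 — With the output port shorted to ground, the output series arm Z2 runs from the junction to ground; the shunt arm Z3 also runs from the junction to ground. They appear in parallel: Z3 || Z2 = 2.406 + j25.8 Ω.
Step 4 — Series with input arm Z1: Z_in = Z1 + (Z3 || Z2) = 2.406 + j7.4 Ω = 7.782∠72.0° Ω.
Step 5 — Power factor: PF = cos(φ) = Re(Z)/|Z| = 2.406/7.782 = 0.3092.
Step 6 — Type: Im(Z) = 7.4 ⇒ lagging (phase φ = 72.0°).

PF = 0.3092 (lagging, φ = 72.0°)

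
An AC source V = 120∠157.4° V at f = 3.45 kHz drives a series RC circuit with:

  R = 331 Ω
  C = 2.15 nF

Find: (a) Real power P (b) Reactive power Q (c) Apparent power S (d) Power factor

Step 1 — Angular frequency: ω = 2π·f = 2π·3450 = 2.168e+04 rad/s.
Step 2 — Component impedances:
  R: Z = R = 331 Ω
  C: Z = 1/(jωC) = -j/(ω·C) = 0 - j2.146e+04 Ω
Step 3 — Series combination: Z_total = R + C = 331 - j2.146e+04 Ω = 2.146e+04∠-89.1° Ω.
Step 4 — Source phasor: V = 120∠157.4° V = -110.8 + j46.12 V.
Step 5 — Current: I = V / Z = -0.002228 - j0.005129 A = 0.005592∠-113.5° A.
Step 6 — Complex power: S = V·I* = 0.01035 - j0.671 VA.
Step 7 — Real power: P = Re(S) = 0.01035 W.
Step 8 — Reactive power: Q = Im(S) = -0.671 VAR.
Step 9 — Apparent power: |S| = 0.671 VA.
Step 10 — Power factor: PF = P/|S| = 0.01542 (leading).

(a) P = 0.01035 W  (b) Q = -0.671 VAR  (c) S = 0.671 VA  (d) PF = 0.01542 (leading)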